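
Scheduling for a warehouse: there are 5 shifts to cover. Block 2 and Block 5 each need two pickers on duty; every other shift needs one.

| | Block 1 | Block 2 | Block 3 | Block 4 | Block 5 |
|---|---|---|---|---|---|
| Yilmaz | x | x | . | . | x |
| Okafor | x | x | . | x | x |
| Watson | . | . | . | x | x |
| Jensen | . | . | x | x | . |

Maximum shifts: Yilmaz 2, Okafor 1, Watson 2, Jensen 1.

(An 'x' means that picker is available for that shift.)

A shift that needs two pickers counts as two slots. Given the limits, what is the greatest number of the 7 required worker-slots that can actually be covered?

Total capacity across all pickers is 2+1+2+1 = 6, and 7 slots are needed, so at most 6 can be filled.
An assignment achieving 6: Block 1→Yilmaz, Block 2→Yilmaz+Okafor, Block 3→Jensen, Block 4→Watson, Block 5→Watson.
Loads: Yilmaz 2/2, Okafor 1/1, Watson 2/2, Jensen 1/1.

6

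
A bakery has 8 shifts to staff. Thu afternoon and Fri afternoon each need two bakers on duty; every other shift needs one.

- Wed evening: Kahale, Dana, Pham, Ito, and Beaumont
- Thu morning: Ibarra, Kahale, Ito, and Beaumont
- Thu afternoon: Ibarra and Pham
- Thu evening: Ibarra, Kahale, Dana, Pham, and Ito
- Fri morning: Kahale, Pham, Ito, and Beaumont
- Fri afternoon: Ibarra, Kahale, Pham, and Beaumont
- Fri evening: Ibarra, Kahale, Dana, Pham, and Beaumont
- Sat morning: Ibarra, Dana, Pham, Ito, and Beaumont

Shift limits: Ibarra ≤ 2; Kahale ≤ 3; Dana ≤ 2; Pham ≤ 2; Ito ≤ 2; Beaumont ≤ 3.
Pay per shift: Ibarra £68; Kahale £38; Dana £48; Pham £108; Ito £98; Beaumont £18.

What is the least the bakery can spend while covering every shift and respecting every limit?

£440

Thu afternoon can only be covered by Ibarra and Pham, so that assignment is forced.
Picking the cheapest available baker for each shift independently would cost £360, but that ignores the shift limits.
An optimal schedule: Wed evening→Kahale, Thu morning→Beaumont, Thu afternoon→Ibarra+Pham, Thu evening→Kahale, Fri morning→Beaumont, Fri afternoon→Beaumont+Kahale, Fri evening→Dana, Sat morning→Dana.
Total: 38 + 18 + 68 + 108 + 38 + 18 + 18 + 38 + 48 + 48 = £440.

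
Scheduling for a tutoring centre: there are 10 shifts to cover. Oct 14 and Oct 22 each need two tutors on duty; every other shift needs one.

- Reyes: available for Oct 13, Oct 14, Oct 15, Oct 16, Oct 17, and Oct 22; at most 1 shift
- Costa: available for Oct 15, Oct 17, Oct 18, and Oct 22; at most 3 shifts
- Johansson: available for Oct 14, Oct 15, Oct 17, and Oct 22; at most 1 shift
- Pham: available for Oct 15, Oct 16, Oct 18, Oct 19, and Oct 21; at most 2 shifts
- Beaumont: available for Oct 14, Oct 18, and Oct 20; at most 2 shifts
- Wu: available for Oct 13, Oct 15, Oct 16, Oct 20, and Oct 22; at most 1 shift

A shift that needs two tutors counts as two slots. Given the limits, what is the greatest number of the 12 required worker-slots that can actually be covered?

10

Total capacity across all tutors is 1+3+1+2+2+1 = 10, and 12 slots are needed, so at most 10 can be filled.
An assignment achieving 10: Oct 13→Reyes, Oct 14→Johansson+Beaumont, Oct 16→Wu, Oct 17→Costa, Oct 18→Costa, Oct 19→Pham, Oct 20→Beaumont, Oct 21→Pham, Oct 22→Costa.
Loads: Reyes 1/1, Costa 3/3, Johansson 1/1, Pham 2/2, Beaumont 2/2, Wu 1/1.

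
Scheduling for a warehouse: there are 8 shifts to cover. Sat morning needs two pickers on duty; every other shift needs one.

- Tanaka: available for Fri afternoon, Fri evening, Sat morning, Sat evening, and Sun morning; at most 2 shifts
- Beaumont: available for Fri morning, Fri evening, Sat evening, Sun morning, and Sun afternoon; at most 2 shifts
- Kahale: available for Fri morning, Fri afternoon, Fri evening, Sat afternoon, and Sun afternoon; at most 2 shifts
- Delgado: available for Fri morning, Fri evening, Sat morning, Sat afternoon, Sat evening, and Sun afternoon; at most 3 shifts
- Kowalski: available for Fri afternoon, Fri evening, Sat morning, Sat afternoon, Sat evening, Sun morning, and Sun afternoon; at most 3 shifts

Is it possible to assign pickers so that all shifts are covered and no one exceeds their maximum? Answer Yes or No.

Yes

One valid schedule: Fri morning→Beaumont, Fri afternoon→Tanaka, Fri evening→Delgado, Sat morning→Tanaka+Delgado, Sat afternoon→Kahale, Sat evening→Delgado, Sun morning→Beaumont, Sun afternoon→Kahale.
Loads: Tanaka 2/2, Beaumont 2/2, Kahale 2/2, Delgado 3/3, Kowalski 0/3 — all within limits.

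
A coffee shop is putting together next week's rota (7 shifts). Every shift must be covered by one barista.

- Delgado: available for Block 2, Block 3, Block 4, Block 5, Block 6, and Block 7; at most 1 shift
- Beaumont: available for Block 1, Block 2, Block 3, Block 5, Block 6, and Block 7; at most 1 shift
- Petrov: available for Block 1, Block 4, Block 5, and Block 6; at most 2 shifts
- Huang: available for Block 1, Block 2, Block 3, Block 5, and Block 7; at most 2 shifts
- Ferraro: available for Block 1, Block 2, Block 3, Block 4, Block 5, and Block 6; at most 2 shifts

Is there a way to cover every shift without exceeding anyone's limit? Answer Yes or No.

Yes

One valid schedule: Block 1→Petrov, Block 2→Huang, Block 3→Huang, Block 4→Delgado, Block 5→Ferraro, Block 6→Petrov, Block 7→Beaumont.
Loads: Delgado 1/1, Beaumont 1/1, Petrov 2/2, Huang 2/2, Ferraro 1/2 — all within limits.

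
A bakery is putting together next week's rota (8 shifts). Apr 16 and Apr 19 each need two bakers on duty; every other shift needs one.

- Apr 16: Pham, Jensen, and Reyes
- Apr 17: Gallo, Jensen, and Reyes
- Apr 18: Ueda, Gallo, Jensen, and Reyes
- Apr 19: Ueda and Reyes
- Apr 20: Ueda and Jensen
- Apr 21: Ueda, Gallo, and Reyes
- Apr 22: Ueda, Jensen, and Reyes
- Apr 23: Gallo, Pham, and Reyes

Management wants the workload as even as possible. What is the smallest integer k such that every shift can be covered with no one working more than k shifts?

With 5 bakers and 10 worker-slots to fill, someone must work at least ⌈10/5⌉ = 2 shifts, so k ≥ 2.
k = 2 works: Apr 16→Pham+Jensen, Apr 17→Gallo, Apr 18→Reyes, Apr 19→Ueda+Reyes, Apr 20→Ueda, Apr 21→Gallo, Apr 22→Jensen, Apr 23→Pham.
Loads: Ueda 2, Gallo 2, Pham 2, Jensen 2, Reyes 2 — all ≤ 2.

2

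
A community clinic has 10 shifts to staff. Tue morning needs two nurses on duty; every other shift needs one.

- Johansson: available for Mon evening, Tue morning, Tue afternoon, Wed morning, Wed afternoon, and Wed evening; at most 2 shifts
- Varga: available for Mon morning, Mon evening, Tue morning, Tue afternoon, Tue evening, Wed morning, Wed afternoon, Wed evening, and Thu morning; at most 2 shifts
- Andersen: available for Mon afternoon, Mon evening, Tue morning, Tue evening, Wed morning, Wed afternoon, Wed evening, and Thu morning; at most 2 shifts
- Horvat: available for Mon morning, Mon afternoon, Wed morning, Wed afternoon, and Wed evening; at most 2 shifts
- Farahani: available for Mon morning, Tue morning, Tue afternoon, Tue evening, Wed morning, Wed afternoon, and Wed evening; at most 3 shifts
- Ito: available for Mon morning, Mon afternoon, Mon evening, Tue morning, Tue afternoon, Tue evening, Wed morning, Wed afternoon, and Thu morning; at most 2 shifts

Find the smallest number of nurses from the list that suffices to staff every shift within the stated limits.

11 slots to fill and no one can take more than 3, so at least ⌈11/3⌉ = 4 nurses are needed.
Any 4 nurses together have capacity at most 3+2+2+2 = 9 < 11 slots, so 4 can never suffice.
Johansson, Varga, Andersen, Horvat, and Farahani alone can cover everything: Mon morning→Varga, Mon afternoon→Andersen, Mon evening→Johansson, Tue morning→Andersen+Farahani, Tue afternoon→Johansson, Tue evening→Farahani, Wed morning→Horvat, Wed afternoon→Horvat, Wed evening→Farahani, Thu morning→Varga.

5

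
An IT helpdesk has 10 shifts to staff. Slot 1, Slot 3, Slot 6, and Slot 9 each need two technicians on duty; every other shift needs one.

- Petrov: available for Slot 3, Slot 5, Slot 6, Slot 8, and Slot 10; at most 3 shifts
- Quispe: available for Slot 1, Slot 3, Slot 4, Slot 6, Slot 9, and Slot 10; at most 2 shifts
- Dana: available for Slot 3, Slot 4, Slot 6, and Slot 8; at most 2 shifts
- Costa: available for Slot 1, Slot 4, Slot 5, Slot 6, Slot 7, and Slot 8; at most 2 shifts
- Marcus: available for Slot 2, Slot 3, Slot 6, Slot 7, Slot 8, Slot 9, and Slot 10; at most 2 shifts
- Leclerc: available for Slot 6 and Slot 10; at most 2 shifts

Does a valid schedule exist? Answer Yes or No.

No

Total capacity is 3+2+2+2+2+2 = 13 but 14 worker-slots are needed — infeasible.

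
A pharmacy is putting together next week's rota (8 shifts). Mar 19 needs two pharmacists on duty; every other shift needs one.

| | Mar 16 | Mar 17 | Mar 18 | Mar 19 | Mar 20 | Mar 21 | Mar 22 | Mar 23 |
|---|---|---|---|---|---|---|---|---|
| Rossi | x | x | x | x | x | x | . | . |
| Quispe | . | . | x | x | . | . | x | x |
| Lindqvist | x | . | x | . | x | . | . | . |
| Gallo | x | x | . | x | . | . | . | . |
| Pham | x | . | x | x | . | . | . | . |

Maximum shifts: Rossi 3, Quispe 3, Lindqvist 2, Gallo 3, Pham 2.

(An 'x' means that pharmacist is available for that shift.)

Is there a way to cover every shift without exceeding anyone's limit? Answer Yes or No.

Mar 21 can only be covered by Rossi, so that assignment is forced.
Mar 22 can only be covered by Quispe, so that assignment is forced.
Mar 23 can only be covered by Quispe, so that assignment is forced.
One valid schedule: Mar 16→Lindqvist, Mar 17→Rossi, Mar 18→Quispe, Mar 19→Gallo+Pham, Mar 20→Rossi, Mar 21→Rossi, Mar 22→Quispe, Mar 23→Quispe.
Loads: Rossi 3/3, Quispe 3/3, Lindqvist 1/2, Gallo 1/3, Pham 1/2 — all within limits.

Yes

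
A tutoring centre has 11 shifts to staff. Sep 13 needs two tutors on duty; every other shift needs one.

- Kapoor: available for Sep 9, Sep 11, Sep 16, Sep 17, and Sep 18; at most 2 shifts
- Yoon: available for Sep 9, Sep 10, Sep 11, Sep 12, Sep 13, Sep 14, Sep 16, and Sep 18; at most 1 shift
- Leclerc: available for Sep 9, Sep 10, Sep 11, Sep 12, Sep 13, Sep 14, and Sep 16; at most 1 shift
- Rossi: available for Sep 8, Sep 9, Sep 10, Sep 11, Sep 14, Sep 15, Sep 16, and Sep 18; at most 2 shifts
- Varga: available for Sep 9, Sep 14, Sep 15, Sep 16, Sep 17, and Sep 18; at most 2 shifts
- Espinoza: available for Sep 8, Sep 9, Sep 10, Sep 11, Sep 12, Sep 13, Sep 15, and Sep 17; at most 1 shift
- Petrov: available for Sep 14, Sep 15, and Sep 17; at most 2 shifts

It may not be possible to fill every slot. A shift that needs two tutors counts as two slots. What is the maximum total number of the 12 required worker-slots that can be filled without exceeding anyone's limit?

Total capacity across all tutors is 2+1+1+2+2+1+2 = 11, and 12 slots are needed, so at most 11 can be filled.
An assignment achieving 11: Sep 8→Rossi, Sep 10→Rossi, Sep 11→Kapoor, Sep 12→Yoon, Sep 13→Leclerc+Espinoza, Sep 14→Petrov, Sep 15→Varga, Sep 16→Varga, Sep 17→Petrov, Sep 18→Kapoor.
Loads: Kapoor 2/2, Yoon 1/1, Leclerc 1/1, Rossi 2/2, Varga 2/2, Espinoza 1/1, Petrov 2/2.

11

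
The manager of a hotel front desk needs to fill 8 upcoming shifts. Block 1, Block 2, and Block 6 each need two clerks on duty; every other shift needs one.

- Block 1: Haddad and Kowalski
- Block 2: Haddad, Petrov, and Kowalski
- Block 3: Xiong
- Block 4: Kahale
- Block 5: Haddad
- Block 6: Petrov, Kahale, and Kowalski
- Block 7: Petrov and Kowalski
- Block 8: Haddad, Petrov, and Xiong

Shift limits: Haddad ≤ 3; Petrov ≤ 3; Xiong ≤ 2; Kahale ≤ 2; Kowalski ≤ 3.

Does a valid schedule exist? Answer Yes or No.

Block 1 can only be covered by Haddad and Kowalski, so that assignment is forced.
Block 3 can only be covered by Xiong, so that assignment is forced.
Block 4 can only be covered by Kahale, so that assignment is forced.
One valid schedule: Block 1→Haddad+Kowalski, Block 2→Haddad+Petrov, Block 3→Xiong, Block 4→Kahale, Block 5→Haddad, Block 6→Petrov+Kahale, Block 7→Petrov, Block 8→Xiong.
Loads: Haddad 3/3, Petrov 3/3, Xiong 2/2, Kahale 2/2, Kowalski 1/3 — all within limits.

Yes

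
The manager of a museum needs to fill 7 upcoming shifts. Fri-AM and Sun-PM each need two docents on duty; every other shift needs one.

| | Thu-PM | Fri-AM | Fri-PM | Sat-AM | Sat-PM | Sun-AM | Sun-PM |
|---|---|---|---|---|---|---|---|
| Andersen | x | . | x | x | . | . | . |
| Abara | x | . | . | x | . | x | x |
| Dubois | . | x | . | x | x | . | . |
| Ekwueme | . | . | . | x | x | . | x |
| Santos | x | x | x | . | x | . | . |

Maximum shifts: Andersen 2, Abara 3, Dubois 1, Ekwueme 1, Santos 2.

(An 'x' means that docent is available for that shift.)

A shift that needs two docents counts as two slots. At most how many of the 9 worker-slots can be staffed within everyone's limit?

Total capacity across all docents is 2+3+1+1+2 = 9, and 9 slots are needed, so at most 9 can be filled.
An assignment achieving 9: Thu-PM→Andersen, Fri-AM→Dubois+Santos, Fri-PM→Andersen, Sat-AM→Abara, Sat-PM→Santos, Sun-AM→Abara, Sun-PM→Abara+Ekwueme.
Loads: Andersen 2/2, Abara 3/3, Dubois 1/1, Ekwueme 1/1, Santos 2/2.

9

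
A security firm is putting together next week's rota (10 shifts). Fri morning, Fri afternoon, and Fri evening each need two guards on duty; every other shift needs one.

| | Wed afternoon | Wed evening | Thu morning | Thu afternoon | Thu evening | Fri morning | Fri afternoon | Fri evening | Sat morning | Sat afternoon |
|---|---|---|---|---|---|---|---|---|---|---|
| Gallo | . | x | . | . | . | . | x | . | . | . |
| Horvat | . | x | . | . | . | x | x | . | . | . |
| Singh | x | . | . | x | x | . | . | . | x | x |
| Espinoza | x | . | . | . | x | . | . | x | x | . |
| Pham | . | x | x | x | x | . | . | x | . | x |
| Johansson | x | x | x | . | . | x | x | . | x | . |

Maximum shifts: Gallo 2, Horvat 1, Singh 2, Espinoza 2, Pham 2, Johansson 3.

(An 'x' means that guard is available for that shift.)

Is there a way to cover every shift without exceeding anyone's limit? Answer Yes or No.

No

Total capacity is 2+1+2+2+2+3 = 12 but 13 worker-slots are needed — infeasible.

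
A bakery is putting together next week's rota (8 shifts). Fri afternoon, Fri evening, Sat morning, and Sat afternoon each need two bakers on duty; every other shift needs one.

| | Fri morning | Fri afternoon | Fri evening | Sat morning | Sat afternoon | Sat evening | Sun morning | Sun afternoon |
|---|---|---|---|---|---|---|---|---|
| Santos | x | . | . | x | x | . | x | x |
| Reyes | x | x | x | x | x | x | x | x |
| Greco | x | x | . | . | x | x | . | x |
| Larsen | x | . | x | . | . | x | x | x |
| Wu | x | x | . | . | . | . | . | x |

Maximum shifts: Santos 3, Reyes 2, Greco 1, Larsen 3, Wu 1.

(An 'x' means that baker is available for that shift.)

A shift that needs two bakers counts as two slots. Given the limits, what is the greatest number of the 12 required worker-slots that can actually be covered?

Total capacity across all bakers is 3+2+1+3+1 = 10, and 12 slots are needed, so at most 10 can be filled.
An assignment achieving 10: Fri morning→Larsen, Fri afternoon→Greco+Wu, Fri evening→Reyes+Larsen, Sat morning→Santos+Reyes, Sat afternoon→Santos, Sat evening→Larsen, Sun morning→Santos.
Loads: Santos 3/3, Reyes 2/2, Greco 1/1, Larsen 3/3, Wu 1/1.

10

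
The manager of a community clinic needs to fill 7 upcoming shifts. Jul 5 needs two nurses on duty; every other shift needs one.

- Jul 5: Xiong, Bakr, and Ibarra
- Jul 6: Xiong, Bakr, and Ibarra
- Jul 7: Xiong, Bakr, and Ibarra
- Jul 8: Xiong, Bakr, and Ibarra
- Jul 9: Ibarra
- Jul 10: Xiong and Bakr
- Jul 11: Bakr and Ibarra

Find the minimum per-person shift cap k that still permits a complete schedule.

3

With 3 nurses and 8 worker-slots to fill, someone must work at least ⌈8/3⌉ = 3 shifts, so k ≥ 3.
k = 3 works: Jul 5→Xiong+Bakr, Jul 6→Xiong, Jul 7→Bakr, Jul 8→Ibarra, Jul 9→Ibarra, Jul 10→Xiong, Jul 11→Bakr.
Loads: Xiong 3, Bakr 3, Ibarra 2 — all ≤ 3.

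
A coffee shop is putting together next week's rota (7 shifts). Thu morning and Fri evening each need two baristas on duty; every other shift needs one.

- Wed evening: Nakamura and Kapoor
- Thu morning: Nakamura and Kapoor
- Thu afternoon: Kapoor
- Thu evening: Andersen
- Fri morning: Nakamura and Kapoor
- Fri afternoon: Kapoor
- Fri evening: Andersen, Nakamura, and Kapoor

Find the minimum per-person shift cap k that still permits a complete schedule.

With 3 baristas and 9 worker-slots to fill, someone must work at least ⌈9/3⌉ = 3 shifts, so k ≥ 3.
k = 3 is infeasible (exhaustive check).
k = 4 works: Wed evening→Nakamura, Thu morning→Nakamura+Kapoor, Thu afternoon→Kapoor, Thu evening→Andersen, Fri morning→Nakamura, Fri afternoon→Kapoor, Fri evening→Andersen+Nakamura.
Loads: Andersen 2, Nakamura 4, Kapoor 3 — all ≤ 4.

4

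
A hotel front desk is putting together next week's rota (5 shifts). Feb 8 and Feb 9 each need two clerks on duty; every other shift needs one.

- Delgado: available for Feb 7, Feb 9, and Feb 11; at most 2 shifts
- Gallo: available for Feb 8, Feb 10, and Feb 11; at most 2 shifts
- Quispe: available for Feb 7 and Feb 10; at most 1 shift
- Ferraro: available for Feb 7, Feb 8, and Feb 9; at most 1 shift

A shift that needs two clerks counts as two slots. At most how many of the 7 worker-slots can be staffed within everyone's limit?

Total capacity across all clerks is 2+2+1+1 = 6, and 7 slots are needed, so at most 6 can be filled.
An assignment achieving 6: Feb 7→Quispe, Feb 8→Gallo+Ferraro, Feb 9→Delgado, Feb 10→Gallo, Feb 11→Delgado.
Loads: Delgado 2/2, Gallo 2/2, Quispe 1/1, Ferraro 1/1.

6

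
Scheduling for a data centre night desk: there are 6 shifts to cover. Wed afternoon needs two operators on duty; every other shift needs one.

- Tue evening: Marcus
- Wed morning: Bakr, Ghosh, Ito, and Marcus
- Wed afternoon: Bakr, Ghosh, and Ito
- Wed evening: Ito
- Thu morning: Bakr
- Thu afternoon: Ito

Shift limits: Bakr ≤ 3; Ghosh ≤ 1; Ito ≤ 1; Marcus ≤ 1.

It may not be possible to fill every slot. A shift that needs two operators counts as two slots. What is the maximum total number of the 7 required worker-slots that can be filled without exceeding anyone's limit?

Total capacity across all operators is 3+1+1+1 = 6, and 7 slots are needed, so at most 6 can be filled.
An assignment achieving 6: Tue evening→Marcus, Wed morning→Bakr, Wed afternoon→Bakr+Ghosh, Wed evening→Ito, Thu morning→Bakr.
Loads: Bakr 3/3, Ghosh 1/1, Ito 1/1, Marcus 1/1.

6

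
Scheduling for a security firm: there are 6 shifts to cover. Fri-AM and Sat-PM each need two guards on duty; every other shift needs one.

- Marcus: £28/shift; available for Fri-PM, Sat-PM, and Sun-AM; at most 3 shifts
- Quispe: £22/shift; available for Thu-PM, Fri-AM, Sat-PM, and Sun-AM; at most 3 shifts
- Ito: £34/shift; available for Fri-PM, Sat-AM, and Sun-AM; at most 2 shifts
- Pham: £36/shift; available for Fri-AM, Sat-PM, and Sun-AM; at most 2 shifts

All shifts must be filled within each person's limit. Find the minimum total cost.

Thu-PM can only be covered by Quispe, so that assignment is forced.
Fri-AM can only be covered by Quispe and Pham, so that assignment is forced.
Sat-AM can only be covered by Ito, so that assignment is forced.
Picking the cheapest available guard for each shift independently would cost £214, but that ignores the shift limits.
An optimal schedule: Thu-PM→Quispe, Fri-AM→Quispe+Pham, Fri-PM→Marcus, Sat-AM→Ito, Sat-PM→Marcus+Quispe, Sun-AM→Marcus.
Total: 22 + 22 + 36 + 28 + 34 + 28 + 22 + 28 = £220.

£220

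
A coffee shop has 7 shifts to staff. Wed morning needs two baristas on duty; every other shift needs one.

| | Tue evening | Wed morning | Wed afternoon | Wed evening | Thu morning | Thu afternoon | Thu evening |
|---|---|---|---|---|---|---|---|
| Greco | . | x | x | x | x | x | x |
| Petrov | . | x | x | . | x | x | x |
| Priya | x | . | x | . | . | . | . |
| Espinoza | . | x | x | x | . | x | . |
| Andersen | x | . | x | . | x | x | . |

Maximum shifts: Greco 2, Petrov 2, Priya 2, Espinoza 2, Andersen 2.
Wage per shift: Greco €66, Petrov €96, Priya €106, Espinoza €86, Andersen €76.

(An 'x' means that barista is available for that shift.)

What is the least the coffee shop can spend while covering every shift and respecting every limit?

€648

Picking the cheapest available barista for each shift independently would cost €558, but that ignores the shift limits.
An optimal schedule: Tue evening→Andersen, Wed morning→Espinoza+Petrov, Wed afternoon→Petrov, Wed evening→Greco, Thu morning→Andersen, Thu afternoon→Espinoza, Thu evening→Greco.
Total: 76 + 86 + 96 + 96 + 66 + 76 + 86 + 66 = €648.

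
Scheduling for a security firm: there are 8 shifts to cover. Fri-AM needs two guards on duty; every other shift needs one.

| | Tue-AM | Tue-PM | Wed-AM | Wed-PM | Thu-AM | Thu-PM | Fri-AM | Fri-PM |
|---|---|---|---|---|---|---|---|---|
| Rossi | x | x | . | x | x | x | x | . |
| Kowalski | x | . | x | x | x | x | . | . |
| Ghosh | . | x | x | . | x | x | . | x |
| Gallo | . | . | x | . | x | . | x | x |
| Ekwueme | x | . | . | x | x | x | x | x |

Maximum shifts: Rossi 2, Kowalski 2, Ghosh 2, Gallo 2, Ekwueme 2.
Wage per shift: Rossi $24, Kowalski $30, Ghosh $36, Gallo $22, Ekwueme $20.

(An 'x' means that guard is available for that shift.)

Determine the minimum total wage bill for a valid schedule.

Picking the cheapest available guard for each shift independently would cost $188, but that ignores the shift limits.
An optimal schedule: Tue-AM→Ekwueme, Tue-PM→Rossi, Wed-AM→Gallo, Wed-PM→Ekwueme, Thu-AM→Kowalski, Thu-PM→Kowalski, Fri-AM→Gallo+Rossi, Fri-PM→Ghosh.
Total: 20 + 24 + 22 + 20 + 30 + 30 + 22 + 24 + 36 = $228.

$228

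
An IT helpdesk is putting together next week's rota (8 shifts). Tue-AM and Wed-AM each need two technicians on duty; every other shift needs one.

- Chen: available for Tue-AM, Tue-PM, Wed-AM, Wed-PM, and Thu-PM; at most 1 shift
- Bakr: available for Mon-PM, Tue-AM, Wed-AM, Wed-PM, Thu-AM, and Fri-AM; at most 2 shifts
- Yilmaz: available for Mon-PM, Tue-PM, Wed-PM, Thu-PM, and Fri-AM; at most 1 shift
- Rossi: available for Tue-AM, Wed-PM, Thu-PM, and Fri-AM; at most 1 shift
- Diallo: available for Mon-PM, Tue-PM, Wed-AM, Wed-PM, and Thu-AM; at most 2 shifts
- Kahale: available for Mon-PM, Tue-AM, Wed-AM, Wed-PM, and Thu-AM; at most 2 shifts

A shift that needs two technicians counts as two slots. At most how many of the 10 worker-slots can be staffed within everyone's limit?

Total capacity across all technicians is 1+2+1+1+2+2 = 9, and 10 slots are needed, so at most 9 can be filled.
An assignment achieving 9: Mon-PM→Diallo, Tue-AM→Rossi+Kahale, Tue-PM→Chen, Wed-AM→Diallo+Kahale, Thu-AM→Bakr, Thu-PM→Yilmaz, Fri-AM→Bakr.
Loads: Chen 1/1, Bakr 2/2, Yilmaz 1/1, Rossi 1/1, Diallo 2/2, Kahale 2/2.

9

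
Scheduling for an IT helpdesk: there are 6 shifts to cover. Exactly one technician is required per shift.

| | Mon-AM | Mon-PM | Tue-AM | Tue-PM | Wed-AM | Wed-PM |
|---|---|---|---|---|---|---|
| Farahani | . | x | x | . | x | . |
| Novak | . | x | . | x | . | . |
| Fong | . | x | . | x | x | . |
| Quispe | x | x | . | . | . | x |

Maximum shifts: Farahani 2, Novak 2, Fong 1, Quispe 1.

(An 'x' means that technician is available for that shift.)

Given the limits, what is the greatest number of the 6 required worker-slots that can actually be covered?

5

Total capacity across all technicians is 2+2+1+1 = 6, and 6 slots are needed, so at most 6 can be filled.
Shifts {Mon-AM, Wed-PM} need 2 slots but only Quispe are available for them, supplying at most 1 — so at least 1 slot must go unfilled.
An assignment achieving 5: Mon-AM→Quispe, Mon-PM→Novak, Tue-AM→Farahani, Tue-PM→Novak, Wed-AM→Farahani.
Loads: Farahani 2/2, Novak 2/2, Fong 0/1, Quispe 1/1.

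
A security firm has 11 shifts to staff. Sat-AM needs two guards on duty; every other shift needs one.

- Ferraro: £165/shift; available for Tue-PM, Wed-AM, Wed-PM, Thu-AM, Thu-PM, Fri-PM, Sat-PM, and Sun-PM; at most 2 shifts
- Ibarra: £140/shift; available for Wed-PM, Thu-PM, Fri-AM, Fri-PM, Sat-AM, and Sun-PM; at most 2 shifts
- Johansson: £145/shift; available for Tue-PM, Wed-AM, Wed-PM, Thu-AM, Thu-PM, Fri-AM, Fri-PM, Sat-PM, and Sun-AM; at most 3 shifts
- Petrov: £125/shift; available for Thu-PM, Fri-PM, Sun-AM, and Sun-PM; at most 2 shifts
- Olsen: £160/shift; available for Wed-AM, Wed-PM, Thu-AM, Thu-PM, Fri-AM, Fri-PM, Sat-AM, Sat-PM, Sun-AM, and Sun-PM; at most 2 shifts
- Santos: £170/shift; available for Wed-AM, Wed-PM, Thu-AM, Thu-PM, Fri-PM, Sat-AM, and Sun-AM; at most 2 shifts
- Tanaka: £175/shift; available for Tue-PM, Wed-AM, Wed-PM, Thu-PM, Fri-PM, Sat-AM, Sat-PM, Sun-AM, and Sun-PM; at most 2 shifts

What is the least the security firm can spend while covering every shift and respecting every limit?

Picking the cheapest available guard for each shift independently would cost £1660, but that ignores the shift limits.
An optimal schedule: Tue-PM→Ferraro, Wed-AM→Johansson, Wed-PM→Olsen, Thu-AM→Ferraro, Thu-PM→Petrov, Fri-AM→Ibarra, Fri-PM→Petrov, Sat-AM→Olsen+Santos, Sat-PM→Johansson, Sun-AM→Johansson, Sun-PM→Ibarra.
Total: 165 + 145 + 160 + 165 + 125 + 140 + 125 + 160 + 170 + 145 + 145 + 140 = £1785.

£1785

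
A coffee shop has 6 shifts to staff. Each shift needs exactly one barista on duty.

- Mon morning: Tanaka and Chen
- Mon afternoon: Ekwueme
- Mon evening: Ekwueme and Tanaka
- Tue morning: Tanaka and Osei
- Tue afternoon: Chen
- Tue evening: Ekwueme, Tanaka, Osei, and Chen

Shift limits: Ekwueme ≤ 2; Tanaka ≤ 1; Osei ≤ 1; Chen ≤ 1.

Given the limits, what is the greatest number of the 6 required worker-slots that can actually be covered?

Total capacity across all baristas is 2+1+1+1 = 5, and 6 slots are needed, so at most 5 can be filled.
An assignment achieving 5: Mon morning→Tanaka, Mon afternoon→Ekwueme, Mon evening→Ekwueme, Tue morning→Osei, Tue afternoon→Chen.
Loads: Ekwueme 2/2, Tanaka 1/1, Osei 1/1, Chen 1/1.

5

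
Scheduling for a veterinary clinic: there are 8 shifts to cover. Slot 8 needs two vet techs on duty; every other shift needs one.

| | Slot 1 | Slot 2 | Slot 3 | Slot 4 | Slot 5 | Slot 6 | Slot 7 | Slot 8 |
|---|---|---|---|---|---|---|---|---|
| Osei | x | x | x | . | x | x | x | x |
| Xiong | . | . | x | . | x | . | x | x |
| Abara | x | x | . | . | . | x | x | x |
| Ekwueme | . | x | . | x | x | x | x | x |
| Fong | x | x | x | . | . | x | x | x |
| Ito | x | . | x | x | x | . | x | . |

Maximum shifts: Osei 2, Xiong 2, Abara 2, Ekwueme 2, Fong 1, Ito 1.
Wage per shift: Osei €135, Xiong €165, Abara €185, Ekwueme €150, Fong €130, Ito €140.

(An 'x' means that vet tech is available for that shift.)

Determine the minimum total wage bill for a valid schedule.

€1355

Picking the cheapest available vet tech for each shift independently would cost €1190, but that ignores the shift limits.
An optimal schedule: Slot 1→Fong, Slot 2→Osei, Slot 3→Osei, Slot 4→Ito, Slot 5→Ekwueme, Slot 6→Ekwueme, Slot 7→Xiong, Slot 8→Xiong+Abara.
Total: 130 + 135 + 135 + 140 + 150 + 150 + 165 + 165 + 185 = €1355.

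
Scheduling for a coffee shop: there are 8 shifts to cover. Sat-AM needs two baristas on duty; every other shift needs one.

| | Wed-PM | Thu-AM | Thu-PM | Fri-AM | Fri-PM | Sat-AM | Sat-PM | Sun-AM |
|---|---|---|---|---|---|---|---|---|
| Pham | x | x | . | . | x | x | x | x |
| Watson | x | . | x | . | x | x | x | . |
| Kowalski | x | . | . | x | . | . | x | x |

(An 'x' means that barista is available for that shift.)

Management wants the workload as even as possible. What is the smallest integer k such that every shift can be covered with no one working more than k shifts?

3

With 3 baristas and 9 worker-slots to fill, someone must work at least ⌈9/3⌉ = 3 shifts, so k ≥ 3.
k = 3 works: Wed-PM→Watson, Thu-AM→Pham, Thu-PM→Watson, Fri-AM→Kowalski, Fri-PM→Pham, Sat-AM→Pham+Watson, Sat-PM→Kowalski, Sun-AM→Kowalski.
Loads: Pham 3, Watson 3, Kowalski 3 — all ≤ 3.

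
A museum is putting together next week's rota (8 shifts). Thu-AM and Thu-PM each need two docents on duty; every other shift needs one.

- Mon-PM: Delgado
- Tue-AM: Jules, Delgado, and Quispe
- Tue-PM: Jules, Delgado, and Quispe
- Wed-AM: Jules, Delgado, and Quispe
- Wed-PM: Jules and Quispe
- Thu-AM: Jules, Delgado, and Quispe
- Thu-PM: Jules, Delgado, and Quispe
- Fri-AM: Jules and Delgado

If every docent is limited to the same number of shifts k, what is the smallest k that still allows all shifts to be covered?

4

With 3 docents and 10 worker-slots to fill, someone must work at least ⌈10/3⌉ = 4 shifts, so k ≥ 4.
k = 4 works: Mon-PM→Delgado, Tue-AM→Jules, Tue-PM→Jules, Wed-AM→Delgado, Wed-PM→Jules, Thu-AM→Delgado+Quispe, Thu-PM→Delgado+Quispe, Fri-AM→Jules.
Loads: Jules 4, Delgado 4, Quispe 2 — all ≤ 4.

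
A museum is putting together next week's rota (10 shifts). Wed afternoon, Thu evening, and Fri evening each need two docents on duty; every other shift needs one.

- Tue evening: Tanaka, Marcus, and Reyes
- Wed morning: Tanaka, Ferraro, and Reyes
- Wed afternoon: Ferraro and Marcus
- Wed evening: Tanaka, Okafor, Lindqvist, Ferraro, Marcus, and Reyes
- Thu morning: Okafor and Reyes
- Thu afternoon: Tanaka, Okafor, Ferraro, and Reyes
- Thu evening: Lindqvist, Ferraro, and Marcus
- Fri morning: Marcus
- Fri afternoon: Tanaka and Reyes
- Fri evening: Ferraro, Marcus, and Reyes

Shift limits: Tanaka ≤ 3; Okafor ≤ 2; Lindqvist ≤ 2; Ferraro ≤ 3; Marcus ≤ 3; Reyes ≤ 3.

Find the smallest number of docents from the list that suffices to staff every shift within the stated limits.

13 slots to fill and no one can take more than 3, so at least ⌈13/3⌉ = 5 docents are needed.
Tanaka, Okafor, Lindqvist, Ferraro, and Marcus alone can cover everything: Tue evening→Tanaka, Wed morning→Tanaka, Wed afternoon→Ferraro+Marcus, Wed evening→Lindqvist, Thu morning→Okafor, Thu afternoon→Okafor, Thu evening→Lindqvist+Ferraro, Fri morning→Marcus, Fri afternoon→Tanaka, Fri evening→Ferraro+Marcus.

5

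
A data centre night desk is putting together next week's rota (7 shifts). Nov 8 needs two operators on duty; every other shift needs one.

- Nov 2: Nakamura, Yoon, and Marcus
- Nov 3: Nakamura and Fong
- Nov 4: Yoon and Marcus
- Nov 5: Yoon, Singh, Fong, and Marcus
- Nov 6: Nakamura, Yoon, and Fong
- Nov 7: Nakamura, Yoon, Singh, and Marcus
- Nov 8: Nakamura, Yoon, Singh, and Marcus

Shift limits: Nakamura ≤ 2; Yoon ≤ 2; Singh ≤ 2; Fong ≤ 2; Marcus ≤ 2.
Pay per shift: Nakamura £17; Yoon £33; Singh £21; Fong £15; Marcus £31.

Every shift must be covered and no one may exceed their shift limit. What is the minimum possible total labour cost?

Picking the cheapest available operator for each shift independently would cost £148, but that ignores the shift limits.
An optimal schedule: Nov 2→Nakamura, Nov 3→Fong, Nov 4→Marcus, Nov 5→Singh, Nov 6→Fong, Nov 7→Nakamura, Nov 8→Singh+Marcus.
Total: 17 + 15 + 31 + 21 + 15 + 17 + 21 + 31 = £168.

£168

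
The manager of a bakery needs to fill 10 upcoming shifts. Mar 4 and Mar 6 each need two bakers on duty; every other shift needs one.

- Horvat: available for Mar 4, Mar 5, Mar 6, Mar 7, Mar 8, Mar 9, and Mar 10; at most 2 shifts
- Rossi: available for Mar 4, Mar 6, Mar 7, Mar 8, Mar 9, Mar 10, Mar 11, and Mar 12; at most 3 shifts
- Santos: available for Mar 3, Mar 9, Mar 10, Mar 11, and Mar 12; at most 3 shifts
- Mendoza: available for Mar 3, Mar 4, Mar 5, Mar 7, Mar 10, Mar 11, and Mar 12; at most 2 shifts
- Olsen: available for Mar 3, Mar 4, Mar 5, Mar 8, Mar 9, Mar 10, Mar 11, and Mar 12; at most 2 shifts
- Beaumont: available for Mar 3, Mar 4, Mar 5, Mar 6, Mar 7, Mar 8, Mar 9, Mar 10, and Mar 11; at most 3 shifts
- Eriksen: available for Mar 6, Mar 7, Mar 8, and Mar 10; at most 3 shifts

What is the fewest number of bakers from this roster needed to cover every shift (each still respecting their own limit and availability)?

4

12 slots to fill and no one can take more than 3, so at least ⌈12/3⌉ = 4 bakers are needed.
Rossi, Santos, Beaumont, and Eriksen alone can cover everything: Mar 3→Santos, Mar 4→Rossi+Beaumont, Mar 5→Beaumont, Mar 6→Rossi+Beaumont, Mar 7→Eriksen, Mar 8→Eriksen, Mar 9→Santos, Mar 10→Eriksen, Mar 11→Santos, Mar 12→Rossi.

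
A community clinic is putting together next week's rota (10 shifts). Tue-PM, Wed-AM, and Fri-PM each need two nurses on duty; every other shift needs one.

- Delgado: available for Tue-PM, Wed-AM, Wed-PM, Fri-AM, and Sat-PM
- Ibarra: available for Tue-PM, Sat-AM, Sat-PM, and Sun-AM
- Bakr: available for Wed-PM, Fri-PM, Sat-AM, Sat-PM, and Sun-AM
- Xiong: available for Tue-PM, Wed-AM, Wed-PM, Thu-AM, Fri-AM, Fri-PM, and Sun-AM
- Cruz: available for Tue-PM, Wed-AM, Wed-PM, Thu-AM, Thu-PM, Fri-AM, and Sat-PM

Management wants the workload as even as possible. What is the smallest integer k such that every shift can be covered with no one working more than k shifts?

3

With 5 nurses and 13 worker-slots to fill, someone must work at least ⌈13/5⌉ = 3 shifts, so k ≥ 3.
k = 3 works: Tue-PM→Ibarra+Cruz, Wed-AM→Delgado+Xiong, Wed-PM→Delgado, Thu-AM→Xiong, Thu-PM→Cruz, Fri-AM→Delgado, Fri-PM→Bakr+Xiong, Sat-AM→Ibarra, Sat-PM→Bakr, Sun-AM→Ibarra.
Loads: Delgado 3, Ibarra 3, Bakr 2, Xiong 3, Cruz 2 — all ≤ 3.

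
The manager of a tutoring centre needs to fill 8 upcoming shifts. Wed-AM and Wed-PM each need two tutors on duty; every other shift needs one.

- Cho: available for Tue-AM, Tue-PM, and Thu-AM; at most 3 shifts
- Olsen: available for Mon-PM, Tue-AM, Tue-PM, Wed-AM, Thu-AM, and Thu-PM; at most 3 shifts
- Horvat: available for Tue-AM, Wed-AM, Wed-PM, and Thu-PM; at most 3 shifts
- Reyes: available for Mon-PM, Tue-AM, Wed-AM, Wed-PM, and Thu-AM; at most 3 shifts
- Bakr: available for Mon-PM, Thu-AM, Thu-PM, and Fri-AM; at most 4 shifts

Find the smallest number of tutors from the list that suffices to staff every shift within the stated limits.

10 slots to fill and no one can take more than 4, so at least ⌈10/4⌉ = 3 tutors are needed.
Shifts {Tue-PM, Wed-PM, Fri-AM} need 4 slots, but among the tutors available for them (Cho, Olsen, Horvat, Reyes, and Bakr) any 3 together supply at most 3. So 3 tutors are not enough.
Cho, Horvat, Reyes, and Bakr alone can cover everything: Mon-PM→Reyes, Tue-AM→Cho, Tue-PM→Cho, Wed-AM→Horvat+Reyes, Wed-PM→Horvat+Reyes, Thu-AM→Cho, Thu-PM→Horvat, Fri-AM→Bakr.

4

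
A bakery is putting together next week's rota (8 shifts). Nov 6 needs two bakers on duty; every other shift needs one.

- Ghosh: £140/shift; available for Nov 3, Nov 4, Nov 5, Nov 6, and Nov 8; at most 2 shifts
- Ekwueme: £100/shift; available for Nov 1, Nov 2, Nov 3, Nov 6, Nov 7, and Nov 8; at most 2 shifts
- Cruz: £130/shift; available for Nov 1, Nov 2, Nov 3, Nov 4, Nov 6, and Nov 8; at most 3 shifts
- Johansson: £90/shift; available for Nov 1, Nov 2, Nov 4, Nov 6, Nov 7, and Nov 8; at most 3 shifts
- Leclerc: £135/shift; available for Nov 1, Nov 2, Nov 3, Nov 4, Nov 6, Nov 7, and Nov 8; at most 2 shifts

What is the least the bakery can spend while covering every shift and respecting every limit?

Nov 5 can only be covered by Ghosh, so that assignment is forced.
Picking the cheapest available baker for each shift independently would cost £880, but that ignores the shift limits.
An optimal schedule: Nov 1→Johansson, Nov 2→Johansson, Nov 3→Ekwueme, Nov 4→Cruz, Nov 5→Ghosh, Nov 6→Ekwueme+Cruz, Nov 7→Johansson, Nov 8→Cruz.
Total: 90 + 90 + 100 + 130 + 140 + 100 + 130 + 90 + 130 = £1000.

£1000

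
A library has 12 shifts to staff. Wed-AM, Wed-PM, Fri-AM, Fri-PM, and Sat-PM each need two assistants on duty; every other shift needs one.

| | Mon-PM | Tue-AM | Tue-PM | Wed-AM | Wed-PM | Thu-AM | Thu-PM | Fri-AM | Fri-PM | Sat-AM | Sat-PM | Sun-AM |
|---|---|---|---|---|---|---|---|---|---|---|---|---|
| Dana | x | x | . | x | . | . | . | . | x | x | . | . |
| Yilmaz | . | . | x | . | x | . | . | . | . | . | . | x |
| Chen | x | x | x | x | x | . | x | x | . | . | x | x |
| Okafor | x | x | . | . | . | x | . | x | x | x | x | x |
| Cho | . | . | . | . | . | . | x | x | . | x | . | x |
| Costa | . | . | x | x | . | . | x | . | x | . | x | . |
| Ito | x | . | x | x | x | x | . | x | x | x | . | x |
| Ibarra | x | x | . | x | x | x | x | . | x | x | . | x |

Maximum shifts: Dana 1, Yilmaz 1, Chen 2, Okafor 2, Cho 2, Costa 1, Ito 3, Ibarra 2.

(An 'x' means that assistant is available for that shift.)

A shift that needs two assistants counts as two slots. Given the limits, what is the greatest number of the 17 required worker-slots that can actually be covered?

14

Total capacity across all assistants is 1+1+2+2+2+1+3+2 = 14, and 17 slots are needed, so at most 14 can be filled.
An assignment achieving 14: Mon-PM→Ito, Tue-AM→Dana, Tue-PM→Yilmaz, Wed-AM→Costa+Ibarra, Wed-PM→Chen+Ito, Thu-AM→Okafor, Thu-PM→Cho, Fri-AM→Cho+Ito, Fri-PM→Ibarra, Sat-PM→Chen+Okafor.
Loads: Dana 1/1, Yilmaz 1/1, Chen 2/2, Okafor 2/2, Cho 2/2, Costa 1/1, Ito 3/3, Ibarra 2/2.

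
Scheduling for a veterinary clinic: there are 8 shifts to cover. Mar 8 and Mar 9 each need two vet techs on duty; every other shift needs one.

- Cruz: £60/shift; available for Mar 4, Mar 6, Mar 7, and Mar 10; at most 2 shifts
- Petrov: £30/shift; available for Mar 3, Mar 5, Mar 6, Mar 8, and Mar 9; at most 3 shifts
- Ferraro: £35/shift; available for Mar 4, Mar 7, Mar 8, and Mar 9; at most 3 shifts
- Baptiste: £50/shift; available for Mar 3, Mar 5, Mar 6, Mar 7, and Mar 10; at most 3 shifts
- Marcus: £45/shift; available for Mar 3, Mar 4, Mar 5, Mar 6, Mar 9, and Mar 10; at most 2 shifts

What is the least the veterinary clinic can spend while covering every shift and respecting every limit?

Mar 8 can only be covered by Petrov and Ferraro, so that assignment is forced.
Picking the cheapest available vet tech for each shift independently would cost £335, but that ignores the shift limits.
An optimal schedule: Mar 3→Petrov, Mar 4→Ferraro, Mar 5→Petrov, Mar 6→Baptiste, Mar 7→Baptiste, Mar 8→Petrov+Ferraro, Mar 9→Ferraro+Marcus, Mar 10→Marcus.
Total: 30 + 35 + 30 + 50 + 50 + 30 + 35 + 35 + 45 + 45 = £385.

£385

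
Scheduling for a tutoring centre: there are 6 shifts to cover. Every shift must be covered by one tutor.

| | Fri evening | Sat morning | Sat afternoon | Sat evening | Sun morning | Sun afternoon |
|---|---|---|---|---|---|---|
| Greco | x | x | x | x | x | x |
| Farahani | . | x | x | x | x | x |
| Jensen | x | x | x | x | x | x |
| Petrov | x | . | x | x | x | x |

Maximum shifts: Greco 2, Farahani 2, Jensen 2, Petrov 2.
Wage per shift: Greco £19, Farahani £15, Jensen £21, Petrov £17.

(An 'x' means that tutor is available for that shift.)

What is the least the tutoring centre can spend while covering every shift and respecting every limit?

Picking the cheapest available tutor for each shift independently would cost £92, but that ignores the shift limits.
An optimal schedule: Fri evening→Petrov, Sat morning→Farahani, Sat afternoon→Farahani, Sat evening→Petrov, Sun morning→Greco, Sun afternoon→Greco.
Total: 17 + 15 + 15 + 17 + 19 + 19 = £102.

£102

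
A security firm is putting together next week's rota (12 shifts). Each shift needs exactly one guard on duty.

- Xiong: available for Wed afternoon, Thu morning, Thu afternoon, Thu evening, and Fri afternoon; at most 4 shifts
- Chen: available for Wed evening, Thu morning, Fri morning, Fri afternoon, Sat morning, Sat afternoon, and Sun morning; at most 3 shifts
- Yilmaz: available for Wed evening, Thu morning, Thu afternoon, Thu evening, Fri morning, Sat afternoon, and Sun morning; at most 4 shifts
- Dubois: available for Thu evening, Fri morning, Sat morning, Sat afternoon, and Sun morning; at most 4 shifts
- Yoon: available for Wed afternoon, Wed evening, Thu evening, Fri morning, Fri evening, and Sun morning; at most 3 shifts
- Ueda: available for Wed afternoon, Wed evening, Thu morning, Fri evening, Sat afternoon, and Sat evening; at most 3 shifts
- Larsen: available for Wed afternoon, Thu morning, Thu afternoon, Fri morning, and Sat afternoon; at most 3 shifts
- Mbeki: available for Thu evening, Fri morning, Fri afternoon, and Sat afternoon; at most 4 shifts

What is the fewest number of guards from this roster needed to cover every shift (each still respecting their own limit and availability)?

4

12 slots to fill and no one can take more than 4, so at least ⌈12/4⌉ = 3 guards are needed.
No set of 3 guards can cover every shift (each such set leaves at least one shift with no one available or exceeds a cap).
Xiong, Chen, Yilmaz, and Ueda alone can cover everything: Wed afternoon→Xiong, Wed evening→Yilmaz, Thu morning→Yilmaz, Thu afternoon→Xiong, Thu evening→Xiong, Fri morning→Chen, Fri afternoon→Xiong, Fri evening→Ueda, Sat morning→Chen, Sat afternoon→Yilmaz, Sat evening→Ueda, Sun morning→Chen.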